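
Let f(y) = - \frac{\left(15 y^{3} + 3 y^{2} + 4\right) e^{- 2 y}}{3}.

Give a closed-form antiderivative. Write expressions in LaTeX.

An antiderivative is F(y) = \frac{\left(60 y^{3} + 102 y^{2} + 102 y + 67\right) e^{- 2 y}}{24}.

f has the shape u'v + uv' for u = \frac{5 y^{3}}{2} + \frac{17 y^{2}}{4} + \frac{17 y}{4} + \frac{67}{24} and v = e^{- 2 y} — it is the derivative of the product u*v.
Check: d/dy[\frac{\left(60 y^{3} + 102 y^{2} + 102 y + 67\right) e^{- 2 y}}{24}] = \frac{\left(- 15 y^{3} - 3 y^{2} - 4\right) e^{- 2 y}}{3}, which equals f(y).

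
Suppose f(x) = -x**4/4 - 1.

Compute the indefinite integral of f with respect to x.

Any candidate F(x) must reproduce f(x) exactly when differentiated.
Check: d/dx[-x**5/20 - x] = -x**4/4 - 1 = f(x).

F(x) = -x**5/20 - x + C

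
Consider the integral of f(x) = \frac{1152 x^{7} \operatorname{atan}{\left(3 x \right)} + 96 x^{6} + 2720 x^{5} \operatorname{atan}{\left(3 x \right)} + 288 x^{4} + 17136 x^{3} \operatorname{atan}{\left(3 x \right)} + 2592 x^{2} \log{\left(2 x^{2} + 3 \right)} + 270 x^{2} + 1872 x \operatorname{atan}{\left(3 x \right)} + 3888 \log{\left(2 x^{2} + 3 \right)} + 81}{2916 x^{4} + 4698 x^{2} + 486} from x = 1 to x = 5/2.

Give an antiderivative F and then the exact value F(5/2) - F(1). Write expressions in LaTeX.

Antiderivative: F(x) = \frac{8 x^{4} \operatorname{atan}{\left(3 x \right)}}{81} + \frac{4 x^{2} \operatorname{atan}{\left(3 x \right)}}{27} + \frac{8 \log{\left(2 x^{2} + 3 \right)} \operatorname{atan}{\left(3 x \right)}}{3} + \frac{\operatorname{atan}{\left(3 x \right)}}{18}; value = - \frac{8 \log{\left(5 \right)} \operatorname{atan}{\left(3 \right)}}{3} - \frac{49 \operatorname{atan}{\left(3 \right)}}{162} + \frac{392 \operatorname{atan}{\left(\frac{15}{2} \right)}}{81} + \frac{8 \log{\left(\frac{31}{2} \right)} \operatorname{atan}{\left(\frac{15}{2} \right)}}{3}

f has the shape u'v + uv' for u = \frac{2 \left(\frac{2 x^{2}}{3} + \frac{1}{2}\right)^{2}}{9} + \frac{8 \log{\left(2 x^{2} + 3 \right)}}{3} and v = \operatorname{atan}{\left(3 x \right)} — it is the derivative of the product u*v.
F(x) = \frac{8 x^{4} \operatorname{atan}{\left(3 x \right)}}{81} + \frac{4 x^{2} \operatorname{atan}{\left(3 x \right)}}{27} + \frac{8 \log{\left(2 x^{2} + 3 \right)} \operatorname{atan}{\left(3 x \right)}}{3} + \frac{\operatorname{atan}{\left(3 x \right)}}{18} is an antiderivative of f.
Check: d/dx[\frac{8 x^{4} \operatorname{atan}{\left(3 x \right)}}{81} + \frac{4 x^{2} \operatorname{atan}{\left(3 x \right)}}{27} + \frac{8 \log{\left(2 x^{2} + 3 \right)} \operatorname{atan}{\left(3 x \right)}}{3} + \frac{\operatorname{atan}{\left(3 x \right)}}{18}] = \frac{1152 x^{7} \operatorname{atan}{\left(3 x \right)} + 96 x^{6} + 2720 x^{5} \operatorname{atan}{\left(3 x \right)} + 288 x^{4} + 17136 x^{3} \operatorname{atan}{\left(3 x \right)} + 2592 x^{2} \log{\left(2 x^{2} + 3 \right)} + 270 x^{2} + 1872 x \operatorname{atan}{\left(3 x \right)} + 3888 \log{\left(2 x^{2} + 3 \right)} + 81}{2916 x^{4} + 4698 x^{2} + 486} = f(x).
F(5/2) = \frac{392 \operatorname{atan}{\left(\frac{15}{2} \right)}}{81} + \frac{8 \log{\left(\frac{31}{2} \right)} \operatorname{atan}{\left(\frac{15}{2} \right)}}{3}; F(1) = \frac{49 \operatorname{atan}{\left(3 \right)}}{162} + \frac{8 \log{\left(5 \right)} \operatorname{atan}{\left(3 \right)}}{3}.
Integral = F(5/2) - F(1) = - \frac{8 \log{\left(5 \right)} \operatorname{atan}{\left(3 \right)}}{3} - \frac{49 \operatorname{atan}{\left(3 \right)}}{162} + \frac{392 \operatorname{atan}{\left(\frac{15}{2} \right)}}{81} + \frac{8 \log{\left(\frac{31}{2} \right)} \operatorname{atan}{\left(\frac{15}{2} \right)}}{3}.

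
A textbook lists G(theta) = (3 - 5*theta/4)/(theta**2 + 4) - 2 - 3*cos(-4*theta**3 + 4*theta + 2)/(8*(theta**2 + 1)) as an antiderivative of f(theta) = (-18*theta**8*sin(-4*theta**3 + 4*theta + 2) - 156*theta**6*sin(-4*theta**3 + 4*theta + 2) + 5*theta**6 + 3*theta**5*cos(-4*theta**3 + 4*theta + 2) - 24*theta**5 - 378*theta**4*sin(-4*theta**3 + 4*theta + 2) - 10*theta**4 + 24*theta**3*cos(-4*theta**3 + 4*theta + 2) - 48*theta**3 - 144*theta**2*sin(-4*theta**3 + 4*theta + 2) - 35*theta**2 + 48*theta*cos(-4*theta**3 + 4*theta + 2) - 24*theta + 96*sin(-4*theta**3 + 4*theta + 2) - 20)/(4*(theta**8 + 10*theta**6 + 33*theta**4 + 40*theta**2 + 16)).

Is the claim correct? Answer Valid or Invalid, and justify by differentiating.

Valid - differentiating G returns exactly f.

d/dtheta[G] = (-18*theta**8*sin(-4*theta**3 + 4*theta + 2) - 156*theta**6*sin(-4*theta**3 + 4*theta + 2) + 5*theta**6 + 3*theta**5*cos(-4*theta**3 + 4*theta + 2) - 24*theta**5 - 378*theta**4*sin(-4*theta**3 + 4*theta + 2) - 10*theta**4 + 24*theta**3*cos(-4*theta**3 + 4*theta + 2) - 48*theta**3 - 144*theta**2*sin(-4*theta**3 + 4*theta + 2) - 35*theta**2 + 48*theta*cos(-4*theta**3 + 4*theta + 2) - 24*theta + 96*sin(-4*theta**3 + 4*theta + 2) - 20)/(4*theta**8 + 40*theta**6 + 132*theta**4 + 160*theta**2 + 64)
This equals f(theta) exactly, so the claim holds.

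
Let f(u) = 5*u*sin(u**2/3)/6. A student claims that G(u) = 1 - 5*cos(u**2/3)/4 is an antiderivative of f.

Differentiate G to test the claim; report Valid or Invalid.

Valid - differentiating G returns exactly f.

d/du[G] = 5*u*sin(u**2/3)/6
This equals f(u) exactly, so the claim holds.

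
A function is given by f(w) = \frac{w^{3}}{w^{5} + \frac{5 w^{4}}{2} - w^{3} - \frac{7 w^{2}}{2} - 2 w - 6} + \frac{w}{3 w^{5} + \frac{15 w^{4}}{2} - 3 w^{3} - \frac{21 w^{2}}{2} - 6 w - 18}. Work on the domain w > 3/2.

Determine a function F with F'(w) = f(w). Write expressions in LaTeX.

An antiderivative is F(w) = \frac{62 \log{\left(w - \frac{3}{2} \right)}}{637} - \frac{614 \log{\left(w + 2 \right)}}{3675} + \frac{34 \log{\left(w^{2} + 1 \right)}}{975} + \frac{8 \operatorname{atan}{\left(w \right)}}{325} - \frac{52}{105 w + 210}.

The denominator factors as 3 \left(w + 2\right)^{2} \left(2 w - 3\right) \left(w^{2} + 1\right); partial fractions split f into directly integrable pieces: \frac{4 \left(17 w + 6\right)}{975 \left(w^{2} + 1\right)} + \frac{124}{637 \left(2 w - 3\right)} - \frac{614}{3675 \left(w + 2\right)} + \frac{52}{105 \left(w + 2\right)^{2}}.
Check: d/dw[\frac{62 \log{\left(w - \frac{3}{2} \right)}}{637} - \frac{614 \log{\left(w + 2 \right)}}{3675} + \frac{34 \log{\left(w^{2} + 1 \right)}}{975} + \frac{8 \operatorname{atan}{\left(w \right)}}{325} - \frac{52}{105 w + 210}] = \frac{6 w^{3} + 2 w}{6 w^{5} + 15 w^{4} - 6 w^{3} - 21 w^{2} - 12 w - 36}, which equals f(w).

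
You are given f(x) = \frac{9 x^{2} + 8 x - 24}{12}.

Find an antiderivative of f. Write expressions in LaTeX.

An antiderivative is F(x) = \frac{3 x^{3} + 4 x^{2} - 24 x - 6}{12}.

Since d/dx undoes antidifferentiation here, F'(x) = f(x) is required of F(x).
Check: d/dx[\frac{3 x^{3} + 4 x^{2} - 24 x - 6}{12}] = \frac{3 x^{2}}{4} + \frac{2 x}{3} - 2, which equals f(x).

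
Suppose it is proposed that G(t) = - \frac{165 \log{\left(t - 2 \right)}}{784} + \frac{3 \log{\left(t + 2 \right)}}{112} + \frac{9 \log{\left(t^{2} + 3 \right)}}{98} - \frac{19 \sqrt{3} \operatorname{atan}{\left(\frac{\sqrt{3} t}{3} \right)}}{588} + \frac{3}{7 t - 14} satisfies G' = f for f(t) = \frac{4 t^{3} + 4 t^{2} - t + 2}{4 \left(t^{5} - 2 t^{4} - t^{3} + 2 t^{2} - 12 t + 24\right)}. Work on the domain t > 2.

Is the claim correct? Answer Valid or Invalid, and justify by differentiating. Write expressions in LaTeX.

d/dt[G] = \frac{- 4 t^{3} - 4 t^{2} + t - 2}{4 t^{5} - 8 t^{4} - 4 t^{3} + 8 t^{2} - 48 t + 96}
d/dt[G] - f(t) = \frac{- 4 t^{3} - 4 t^{2} + t - 2}{2 t^{5} - 4 t^{4} - 2 t^{3} + 4 t^{2} - 24 t + 48} != 0.

Invalid: d/dt[G] - f = \frac{- 4 t^{3} - 4 t^{2} + t - 2}{2 t^{5} - 4 t^{4} - 2 t^{3} + 4 t^{2} - 24 t + 48}, which is not 0.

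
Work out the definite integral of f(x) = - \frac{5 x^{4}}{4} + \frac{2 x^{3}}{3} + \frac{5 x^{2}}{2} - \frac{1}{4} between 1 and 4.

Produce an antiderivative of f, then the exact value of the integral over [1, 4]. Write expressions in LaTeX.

Antiderivative: F(x) = \frac{x \left(- 3 x^{4} + 2 x^{3} + 10 x^{2} - 3\right)}{12}; value = - \frac{323}{2}

Integrate term by term and add the pieces.
F(x) = \frac{x \left(- 3 x^{4} + 2 x^{3} + 10 x^{2} - 3\right)}{12} is an antiderivative of f.
Check: d/dx[\frac{x \left(- 3 x^{4} + 2 x^{3} + 10 x^{2} - 3\right)}{12}] = - \frac{5 x^{4}}{4} + \frac{2 x^{3}}{3} + \frac{5 x^{2}}{2} - \frac{1}{4} = f(x).
F(4) = -161; F(1) = \frac{1}{2}.
Integral = F(4) - F(1) = - \frac{323}{2}.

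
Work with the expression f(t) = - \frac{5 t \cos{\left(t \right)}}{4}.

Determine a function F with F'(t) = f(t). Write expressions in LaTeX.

For F(t) to be correct the identity F'(t) - f(t) = 0 must hold.
Check: d/dt[- \frac{5 t \sin{\left(t \right)}}{4} - \frac{5 \cos{\left(t \right)}}{4}] = - \frac{5 t \cos{\left(t \right)}}{4} = f(t).

An antiderivative is F(t) = - \frac{5 t \sin{\left(t \right)}}{4} - \frac{5 \cos{\left(t \right)}}{4}.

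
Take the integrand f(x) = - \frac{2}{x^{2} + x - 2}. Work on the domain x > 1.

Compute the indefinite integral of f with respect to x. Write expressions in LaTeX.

Factor the denominator (\left(x - 1\right) \left(x + 2\right)) and decompose: f = \frac{2}{3 \left(x + 2\right)} - \frac{2}{3 \left(x - 1\right)}; each piece integrates to a log, atan, or power term.
Check: d/dx[- \frac{2 \log{\left(x - 1 \right)}}{3} + \frac{2 \log{\left(x + 2 \right)}}{3}] = - \frac{2}{x^{2} + x - 2} = f(x).

F(x) = - \frac{2 \log{\left(x - 1 \right)}}{3} + \frac{2 \log{\left(x + 2 \right)}}{3} + C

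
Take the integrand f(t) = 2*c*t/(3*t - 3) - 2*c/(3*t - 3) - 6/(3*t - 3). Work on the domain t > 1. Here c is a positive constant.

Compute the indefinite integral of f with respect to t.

Integrate term by term and add the pieces.
Check: d/dt[2*c*t/3 - 2*log(3*t - 3)] = (2*c*t - 2*c - 6)/(3*t - 3), which equals f(t).

F(t) = 2*c*t/3 - 2*log(3*t - 3) + C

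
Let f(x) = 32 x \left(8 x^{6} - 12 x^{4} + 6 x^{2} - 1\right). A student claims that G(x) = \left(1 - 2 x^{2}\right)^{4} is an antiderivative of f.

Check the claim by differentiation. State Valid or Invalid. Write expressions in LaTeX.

d/dx[G] = 128 x^{7} - 192 x^{5} + 96 x^{3} - 16 x
d/dx[G] - f(x) = - 128 x^{7} + 192 x^{5} - 96 x^{3} + 16 x != 0.

Invalid: d/dx[G] - f = - 128 x^{7} + 192 x^{5} - 96 x^{3} + 16 x, which is not 0.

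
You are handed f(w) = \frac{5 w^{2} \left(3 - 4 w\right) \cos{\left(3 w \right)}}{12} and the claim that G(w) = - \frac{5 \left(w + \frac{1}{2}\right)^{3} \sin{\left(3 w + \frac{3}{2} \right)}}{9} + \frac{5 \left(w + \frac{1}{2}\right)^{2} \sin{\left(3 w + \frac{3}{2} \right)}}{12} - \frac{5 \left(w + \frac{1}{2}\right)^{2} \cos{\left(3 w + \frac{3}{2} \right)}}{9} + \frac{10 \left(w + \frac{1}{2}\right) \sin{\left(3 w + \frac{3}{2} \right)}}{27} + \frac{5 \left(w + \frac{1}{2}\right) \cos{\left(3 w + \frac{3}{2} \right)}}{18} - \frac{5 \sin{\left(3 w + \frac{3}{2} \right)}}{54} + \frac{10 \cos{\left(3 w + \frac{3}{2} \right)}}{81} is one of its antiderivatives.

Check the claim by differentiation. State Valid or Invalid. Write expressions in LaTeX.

Invalid: d/dw[G] - f = \frac{5 w^{3} \cos{\left(3 w \right)}}{3} - \frac{5 w^{3} \cos{\left(3 w + \frac{3}{2} \right)}}{3} - \frac{5 w^{2} \cos{\left(3 w \right)}}{4} - \frac{5 w^{2} \cos{\left(3 w + \frac{3}{2} \right)}}{4} + \frac{5 \cos{\left(3 w + \frac{3}{2} \right)}}{48}, which is not 0.

d/dw[G] = - \frac{5 w^{3} \cos{\left(3 w + \frac{3}{2} \right)}}{3} - \frac{5 w^{2} \cos{\left(3 w + \frac{3}{2} \right)}}{4} + \frac{5 \cos{\left(3 w + \frac{3}{2} \right)}}{48}
d/dw[G] - f(w) = \frac{5 w^{3} \cos{\left(3 w \right)}}{3} - \frac{5 w^{3} \cos{\left(3 w + \frac{3}{2} \right)}}{3} - \frac{5 w^{2} \cos{\left(3 w \right)}}{4} - \frac{5 w^{2} \cos{\left(3 w + \frac{3}{2} \right)}}{4} + \frac{5 \cos{\left(3 w + \frac{3}{2} \right)}}{48} != 0.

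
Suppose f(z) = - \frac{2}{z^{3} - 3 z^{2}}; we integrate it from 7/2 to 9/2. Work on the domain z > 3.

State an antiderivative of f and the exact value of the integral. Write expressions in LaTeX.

The denominator factors as z^{2} \left(z - 3\right); partial fractions split f into directly integrable pieces: - \frac{2}{9 \left(z - 3\right)} + \frac{2}{9 z} + \frac{2}{3 z^{2}}.
F(z) = \frac{2 \log{\left(z \right)}}{9} - \frac{2 \log{\left(z - 3 \right)}}{9} - \frac{2}{3 z} is an antiderivative of f.
Check: d/dz[\frac{2 \log{\left(z \right)}}{9} - \frac{2 \log{\left(z - 3 \right)}}{9} - \frac{2}{3 z}] = - \frac{2}{z^{3} - 3 z^{2}} = f(z).
F(9/2) = - \frac{4}{27} - \frac{2 \log{\left(\frac{3}{2} \right)}}{9} + \frac{2 \log{\left(\frac{9}{2} \right)}}{9}; F(7/2) = - \frac{4}{21} + \frac{2 \log{\left(2 \right)}}{9} + \frac{2 \log{\left(\frac{7}{2} \right)}}{9}.
Integral = F(9/2) - F(7/2) = - \frac{2 \log{\left(\frac{7}{2} \right)}}{9} - \frac{2 \log{\left(2 \right)}}{9} - \frac{2 \log{\left(\frac{3}{2} \right)}}{9} + \frac{8}{189} + \frac{2 \log{\left(\frac{9}{2} \right)}}{9}.

Antiderivative: F(z) = \frac{2 \log{\left(z \right)}}{9} - \frac{2 \log{\left(z - 3 \right)}}{9} - \frac{2}{3 z}; value = - \frac{2 \log{\left(\frac{7}{2} \right)}}{9} - \frac{2 \log{\left(2 \right)}}{9} - \frac{2 \log{\left(\frac{3}{2} \right)}}{9} + \frac{8}{189} + \frac{2 \log{\left(\frac{9}{2} \right)}}{9}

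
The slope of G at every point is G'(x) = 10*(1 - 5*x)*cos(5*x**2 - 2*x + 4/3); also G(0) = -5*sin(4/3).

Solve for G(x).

G(x) = -5*sin(5*x**2 - 2*x + 4/3)

G'(x) matches the chain-rule pattern g'(h)*h' with inner function h(x) = 5*x**2 - 2*x + 4/3; substituting u = h(x) collapses the integral.
A general antiderivative is -5*sin(5*x**2 - 2*x + 4/3) + C.
The condition gives C = -5*sin(4/3) - (-5*sin(4/3)) = 0.
So G(x) = -5*sin(5*x**2 - 2*x + 4/3).
Check: d/dx[-5*sin(5*x**2 - 2*x + 4/3)] = -50*x*cos(5*x**2 - 2*x + 4/3) + 10*cos(5*x**2 - 2*x + 4/3), which equals G'(x).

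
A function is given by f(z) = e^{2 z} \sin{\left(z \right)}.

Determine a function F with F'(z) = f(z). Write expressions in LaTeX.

An antiderivative is F(z) = \frac{\left(2 \sin{\left(z \right)} - \cos{\left(z \right)}\right) e^{2 z}}{5}.

An antiderivative F(z) passes only if d/dz[F] lands on f(z) exactly.
Check: d/dz[\frac{\left(2 \sin{\left(z \right)} - \cos{\left(z \right)}\right) e^{2 z}}{5}] = e^{2 z} \sin{\left(z \right)} = f(z).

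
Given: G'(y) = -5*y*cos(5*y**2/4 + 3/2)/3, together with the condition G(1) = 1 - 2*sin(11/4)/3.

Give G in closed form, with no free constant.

G(y) = -(2*sin(5*y**2/4 + 3/2) - 3)/3

G'(y) matches the chain-rule pattern g'(h)*h' with inner function h(y) = 5*y**2/4 + 3/2; substituting u = h(y) collapses the integral.
A general antiderivative is -2*sin(5*y**2/4 + 3/2)/3 + C.
The condition gives C = 1 - 2*sin(11/4)/3 - (-2*sin(11/4)/3) = 1.
So G(y) = -(2*sin(5*y**2/4 + 3/2) - 3)/3.
Check: d/dy[-(2*sin(5*y**2/4 + 3/2) - 3)/3] = -5*y*cos(5*y**2/4 + 3/2)/3 = G'(y).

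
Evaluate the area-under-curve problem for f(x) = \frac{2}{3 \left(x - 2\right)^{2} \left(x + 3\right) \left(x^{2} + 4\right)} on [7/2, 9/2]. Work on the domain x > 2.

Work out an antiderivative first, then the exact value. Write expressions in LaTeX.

Antiderivative: F(x) = - \frac{7 \log{\left(x - 2 \right)}}{600} + \frac{2 \log{\left(x + 3 \right)}}{975} + \frac{\log{\left(x^{2} + 4 \right)}}{208} + \frac{\operatorname{atan}{\left(\frac{x}{2} \right)}}{156} - \frac{2}{120 x - 240}; value = - \frac{\log{\left(\frac{65}{4} \right)}}{208} - \frac{7 \log{\left(\frac{5}{2} \right)}}{600} - \frac{\operatorname{atan}{\left(\frac{7}{4} \right)}}{156} - \frac{2 \log{\left(\frac{13}{2} \right)}}{975} + \frac{2 \log{\left(\frac{15}{2} \right)}}{975} + \frac{1}{225} + \frac{7 \log{\left(\frac{3}{2} \right)}}{600} + \frac{\operatorname{atan}{\left(\frac{9}{4} \right)}}{156} + \frac{\log{\left(\frac{97}{4} \right)}}{208}

Factor the denominator (3 \left(x - 2\right)^{2} \left(x + 3\right) \left(x^{2} + 4\right)) and decompose: f = \frac{3 x + 4}{312 \left(x^{2} + 4\right)} + \frac{2}{975 \left(x + 3\right)} - \frac{7}{600 \left(x - 2\right)} + \frac{1}{60 \left(x - 2\right)^{2}}; each piece integrates to a log, atan, or power term.
F(x) = - \frac{7 \log{\left(x - 2 \right)}}{600} + \frac{2 \log{\left(x + 3 \right)}}{975} + \frac{\log{\left(x^{2} + 4 \right)}}{208} + \frac{\operatorname{atan}{\left(\frac{x}{2} \right)}}{156} - \frac{2}{120 x - 240} is an antiderivative of f.
Check: d/dx[- \frac{7 \log{\left(x - 2 \right)}}{600} + \frac{2 \log{\left(x + 3 \right)}}{975} + \frac{\log{\left(x^{2} + 4 \right)}}{208} + \frac{\operatorname{atan}{\left(\frac{x}{2} \right)}}{156} - \frac{2}{120 x - 240}] = \frac{2}{3 x^{5} - 3 x^{4} - 12 x^{3} + 24 x^{2} - 96 x + 144}, which equals f(x).
F(9/2) = - \frac{7 \log{\left(\frac{5}{2} \right)}}{600} - \frac{1}{150} + \frac{2 \log{\left(\frac{15}{2} \right)}}{975} + \frac{\operatorname{atan}{\left(\frac{9}{4} \right)}}{156} + \frac{\log{\left(\frac{97}{4} \right)}}{208}; F(7/2) = - \frac{1}{90} - \frac{7 \log{\left(\frac{3}{2} \right)}}{600} + \frac{2 \log{\left(\frac{13}{2} \right)}}{975} + \frac{\operatorname{atan}{\left(\frac{7}{4} \right)}}{156} + \frac{\log{\left(\frac{65}{4} \right)}}{208}.
Integral = F(9/2) - F(7/2) = - \frac{\log{\left(\frac{65}{4} \right)}}{208} - \frac{7 \log{\left(\frac{5}{2} \right)}}{600} - \frac{\operatorname{atan}{\left(\frac{7}{4} \right)}}{156} - \frac{2 \log{\left(\frac{13}{2} \right)}}{975} + \frac{2 \log{\left(\frac{15}{2} \right)}}{975} + \frac{1}{225} + \frac{7 \log{\left(\frac{3}{2} \right)}}{600} + \frac{\operatorname{atan}{\left(\frac{9}{4} \right)}}{156} + \frac{\log{\left(\frac{97}{4} \right)}}{208}.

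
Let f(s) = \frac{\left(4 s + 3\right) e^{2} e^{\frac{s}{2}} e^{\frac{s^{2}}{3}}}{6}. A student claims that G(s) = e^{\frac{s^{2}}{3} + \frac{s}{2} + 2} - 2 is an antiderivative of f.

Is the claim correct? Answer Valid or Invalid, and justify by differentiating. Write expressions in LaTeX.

Valid: G'(s) = f(s).

d/ds[G] = \frac{2 s e^{2} e^{\frac{s}{2}} e^{\frac{s^{2}}{3}}}{3} + \frac{e^{2} e^{\frac{s}{2}} e^{\frac{s^{2}}{3}}}{2}
This equals f(s) exactly, so the claim holds.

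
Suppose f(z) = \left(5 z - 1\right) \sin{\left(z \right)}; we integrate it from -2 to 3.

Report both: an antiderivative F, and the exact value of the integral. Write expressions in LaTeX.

Differentiate the proposed F(z) back; it has to land on f(z) exactly.
F(z) = - 5 z \cos{\left(z \right)} + 5 \sin{\left(z \right)} + \cos{\left(z \right)} is an antiderivative of f.
Check: d/dz[- 5 z \cos{\left(z \right)} + 5 \sin{\left(z \right)} + \cos{\left(z \right)}] = 5 z \sin{\left(z \right)} - \sin{\left(z \right)}, which equals f(z).
F(3) = 5 \sin{\left(3 \right)} - 14 \cos{\left(3 \right)}; F(-2) = 11 \cos{\left(2 \right)} - 5 \sin{\left(2 \right)}.
Integral = F(3) - F(-2) = 5 \sin{\left(3 \right)} + 5 \sin{\left(2 \right)} - 11 \cos{\left(2 \right)} - 14 \cos{\left(3 \right)}.

Antiderivative: F(z) = - 5 z \cos{\left(z \right)} + 5 \sin{\left(z \right)} + \cos{\left(z \right)}; value = 5 \sin{\left(3 \right)} + 5 \sin{\left(2 \right)} - 11 \cos{\left(2 \right)} - 14 \cos{\left(3 \right)}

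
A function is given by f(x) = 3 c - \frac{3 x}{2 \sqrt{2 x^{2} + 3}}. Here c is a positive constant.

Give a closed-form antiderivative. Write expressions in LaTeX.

An antiderivative is F(x) = 3 c x - \frac{3 \sqrt{2 x^{2} + 3}}{4}.

Differentiate the proposed F(x) back; it has to land on f(x) exactly.
Check: d/dx[3 c x - \frac{3 \sqrt{2 x^{2} + 3}}{4}] = \frac{6 c \sqrt{2 x^{2} + 3} - 3 x}{2 \sqrt{2 x^{2} + 3}}, which equals f(x).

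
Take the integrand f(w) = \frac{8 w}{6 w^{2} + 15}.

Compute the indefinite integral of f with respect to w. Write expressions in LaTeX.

The substitution u = w^{2} + \frac{5}{2} works: f is exactly (dF/du)*(du/dw) for that inner function.
Check: d/dw[\frac{2 \log{\left(w^{2} + \frac{5}{2} \right)}}{3}] = \frac{8 w}{6 w^{2} + 15} = f(w).

F(w) = \frac{2 \log{\left(w^{2} + \frac{5}{2} \right)}}{3} + C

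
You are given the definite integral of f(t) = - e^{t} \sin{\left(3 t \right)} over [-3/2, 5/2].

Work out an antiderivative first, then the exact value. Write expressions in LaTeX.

Antiderivative: F(t) = - \frac{e^{t} \sin{\left(3 t \right)}}{10} + \frac{3 e^{t} \cos{\left(3 t \right)}}{10}; value = - \frac{e^{\frac{5}{2}} \sin{\left(\frac{15}{2} \right)}}{10} - \frac{3 \cos{\left(\frac{9}{2} \right)}}{10 e^{\frac{3}{2}}} - \frac{\sin{\left(\frac{9}{2} \right)}}{10 e^{\frac{3}{2}}} + \frac{3 e^{\frac{5}{2}} \cos{\left(\frac{15}{2} \right)}}{10}

Recover f(t) by differentiating a candidate F(t); any mismatch rules it out.
F(t) = - \frac{e^{t} \sin{\left(3 t \right)}}{10} + \frac{3 e^{t} \cos{\left(3 t \right)}}{10} is an antiderivative of f.
Check: d/dt[- \frac{e^{t} \sin{\left(3 t \right)}}{10} + \frac{3 e^{t} \cos{\left(3 t \right)}}{10}] = - e^{t} \sin{\left(3 t \right)} = f(t).
F(5/2) = - \frac{e^{\frac{5}{2}} \sin{\left(\frac{15}{2} \right)}}{10} + \frac{3 e^{\frac{5}{2}} \cos{\left(\frac{15}{2} \right)}}{10}; F(-3/2) = \frac{\sin{\left(\frac{9}{2} \right)}}{10 e^{\frac{3}{2}}} + \frac{3 \cos{\left(\frac{9}{2} \right)}}{10 e^{\frac{3}{2}}}.
Integral = F(5/2) - F(-3/2) = - \frac{e^{\frac{5}{2}} \sin{\left(\frac{15}{2} \right)}}{10} - \frac{3 \cos{\left(\frac{9}{2} \right)}}{10 e^{\frac{3}{2}}} - \frac{\sin{\left(\frac{9}{2} \right)}}{10 e^{\frac{3}{2}}} + \frac{3 e^{\frac{5}{2}} \cos{\left(\frac{15}{2} \right)}}{10}.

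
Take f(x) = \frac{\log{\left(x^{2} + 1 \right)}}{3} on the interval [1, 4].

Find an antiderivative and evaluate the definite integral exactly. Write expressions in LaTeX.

For F(x) to be correct the identity F'(x) - f(x) = 0 must hold.
F(x) = \frac{x \log{\left(x^{2} + 1 \right)} - 2 x + 2 \operatorname{atan}{\left(x \right)}}{3} is an antiderivative of f.
Check: d/dx[\frac{x \log{\left(x^{2} + 1 \right)} - 2 x + 2 \operatorname{atan}{\left(x \right)}}{3}] = \frac{\log{\left(x^{2} + 1 \right)}}{3} = f(x).
F(4) = - \frac{8}{3} + \frac{2 \operatorname{atan}{\left(4 \right)}}{3} + \frac{4 \log{\left(17 \right)}}{3}; F(1) = - \frac{2}{3} + \frac{\log{\left(2 \right)}}{3} + \frac{\pi}{6}.
Integral = F(4) - F(1) = -2 - \frac{\pi}{6} - \frac{\log{\left(2 \right)}}{3} + \frac{2 \operatorname{atan}{\left(4 \right)}}{3} + \frac{4 \log{\left(17 \right)}}{3}.

Antiderivative: F(x) = \frac{x \log{\left(x^{2} + 1 \right)} - 2 x + 2 \operatorname{atan}{\left(x \right)}}{3}; value = -2 - \frac{\pi}{6} - \frac{\log{\left(2 \right)}}{3} + \frac{2 \operatorname{atan}{\left(4 \right)}}{3} + \frac{4 \log{\left(17 \right)}}{3}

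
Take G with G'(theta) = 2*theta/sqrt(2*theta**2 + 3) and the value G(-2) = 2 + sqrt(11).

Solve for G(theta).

G'(theta) matches the chain-rule pattern g'(h)*h' with inner function h(theta) = 2*theta**2 + 3; substituting u = h(theta) collapses the integral.
A general antiderivative is sqrt(2*theta**2 + 3) + C.
The condition gives C = 2 + sqrt(11) - (sqrt(11)) = 2.
So G(theta) = sqrt(2*theta**2 + 3) + 2.
Check: d/dtheta[sqrt(2*theta**2 + 3) + 2] = 2*theta/sqrt(2*theta**2 + 3) = G'(theta).

G(theta) = sqrt(2*theta**2 + 3) + 2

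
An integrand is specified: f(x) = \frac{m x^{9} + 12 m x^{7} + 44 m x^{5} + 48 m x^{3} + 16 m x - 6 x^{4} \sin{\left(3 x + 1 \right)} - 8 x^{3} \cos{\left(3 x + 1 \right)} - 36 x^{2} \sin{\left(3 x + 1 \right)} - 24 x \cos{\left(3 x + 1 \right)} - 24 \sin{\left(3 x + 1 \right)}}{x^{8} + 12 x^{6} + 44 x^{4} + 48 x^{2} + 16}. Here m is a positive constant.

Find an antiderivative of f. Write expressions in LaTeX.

An antiderivative is F(x) = \frac{m x^{2}}{2} + \frac{\cos{\left(3 x + 1 \right)}}{\frac{x^{4}}{2} + 3 x^{2} + 2}.

Since d/dx undoes antidifferentiation here, F'(x) = f(x) is required of F(x).
Check: d/dx[\frac{m x^{2}}{2} + \frac{\cos{\left(3 x + 1 \right)}}{\frac{x^{4}}{2} + 3 x^{2} + 2}] = \frac{m x^{9} + 12 m x^{7} + 44 m x^{5} + 48 m x^{3} + 16 m x - 6 x^{4} \sin{\left(3 x + 1 \right)} - 8 x^{3} \cos{\left(3 x + 1 \right)} - 36 x^{2} \sin{\left(3 x + 1 \right)} - 24 x \cos{\left(3 x + 1 \right)} - 24 \sin{\left(3 x + 1 \right)}}{x^{8} + 12 x^{6} + 44 x^{4} + 48 x^{2} + 16} = f(x).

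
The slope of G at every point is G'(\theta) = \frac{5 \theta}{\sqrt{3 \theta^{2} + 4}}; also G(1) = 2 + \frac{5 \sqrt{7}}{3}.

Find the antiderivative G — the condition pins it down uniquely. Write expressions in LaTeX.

G(\theta) = \frac{5 \sqrt{3 \theta^{2} + 4}}{3} + 2

The substitution u = 3 \theta^{2} + 4 works: G'(\theta) is exactly (dG/du)*(du/d\theta) for that inner function.
A general antiderivative is \frac{5 \sqrt{3 \theta^{2} + 4}}{3} + C.
The condition gives C = 2 + \frac{5 \sqrt{7}}{3} - (\frac{5 \sqrt{7}}{3}) = 2.
So G(\theta) = \frac{5 \sqrt{3 \theta^{2} + 4}}{3} + 2.
Check: d/d\theta[\frac{5 \sqrt{3 \theta^{2} + 4}}{3} + 2] = \frac{5 \theta}{\sqrt{3 \theta^{2} + 4}} = G'(\theta).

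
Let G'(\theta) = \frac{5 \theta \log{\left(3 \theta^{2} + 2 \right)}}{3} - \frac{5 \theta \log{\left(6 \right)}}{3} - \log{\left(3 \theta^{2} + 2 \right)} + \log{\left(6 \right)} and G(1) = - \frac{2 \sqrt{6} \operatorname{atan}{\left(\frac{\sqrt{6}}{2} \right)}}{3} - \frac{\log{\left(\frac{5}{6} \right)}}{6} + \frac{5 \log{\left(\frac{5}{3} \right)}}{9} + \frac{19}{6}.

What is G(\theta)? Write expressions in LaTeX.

G(\theta) = - \frac{- 15 \theta^{2} \log{\left(\frac{\theta^{2}}{2} + \frac{1}{3} \right)} + 15 \theta^{2} + 18 \theta \log{\left(\frac{\theta^{2}}{2} + \frac{1}{3} \right)} - 36 \theta - 10 \log{\left(\theta^{2} + \frac{2}{3} \right)} + 12 \sqrt{6} \operatorname{atan}{\left(\frac{\sqrt{6} \theta}{2} \right)} - 36}{18}

Integrate term by term and add the pieces.
A general antiderivative is - \frac{5 \theta^{2}}{6} + 2 \theta + \left(\frac{5 \theta^{2}}{6} - \theta\right) \log{\left(\frac{\theta^{2}}{2} + \frac{1}{3} \right)} + \frac{5 \log{\left(\theta^{2} + \frac{2}{3} \right)}}{9} - \frac{2 \sqrt{6} \operatorname{atan}{\left(\frac{\sqrt{6} \theta}{2} \right)}}{3} + C.
The condition gives C = - \frac{2 \sqrt{6} \operatorname{atan}{\left(\frac{\sqrt{6}}{2} \right)}}{3} - \frac{\log{\left(\frac{5}{6} \right)}}{6} + \frac{5 \log{\left(\frac{5}{3} \right)}}{9} + \frac{19}{6} - (- \frac{2 \sqrt{6} \operatorname{atan}{\left(\frac{\sqrt{6}}{2} \right)}}{3} - \frac{\log{\left(\frac{5}{6} \right)}}{6} + \frac{5 \log{\left(\frac{5}{3} \right)}}{9} + \frac{7}{6}) = 2.
So G(\theta) = - \frac{- 15 \theta^{2} \log{\left(\frac{\theta^{2}}{2} + \frac{1}{3} \right)} + 15 \theta^{2} + 18 \theta \log{\left(\frac{\theta^{2}}{2} + \frac{1}{3} \right)} - 36 \theta - 10 \log{\left(\theta^{2} + \frac{2}{3} \right)} + 12 \sqrt{6} \operatorname{atan}{\left(\frac{\sqrt{6} \theta}{2} \right)} - 36}{18}.
Check: d/d\theta[- \frac{- 15 \theta^{2} \log{\left(\frac{\theta^{2}}{2} + \frac{1}{3} \right)} + 15 \theta^{2} + 18 \theta \log{\left(\frac{\theta^{2}}{2} + \frac{1}{3} \right)} - 36 \theta - 10 \log{\left(\theta^{2} + \frac{2}{3} \right)} + 12 \sqrt{6} \operatorname{atan}{\left(\frac{\sqrt{6} \theta}{2} \right)} - 36}{18}] = \frac{5 \theta \log{\left(3 \theta^{2} + 2 \right)}}{3} - \frac{5 \theta \log{\left(6 \right)}}{3} - \log{\left(3 \theta^{2} + 2 \right)} + \log{\left(6 \right)} = G'(\theta).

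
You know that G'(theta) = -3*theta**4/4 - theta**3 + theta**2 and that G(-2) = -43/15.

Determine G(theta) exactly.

The integrand splits into summands that can be handled one at a time.
A general antiderivative is -3*theta**5/20 - theta**4/4 + theta**3/3 + C.
The condition gives C = -43/15 - (-28/15) = -1.
So G(theta) = -3*theta**5/20 - theta**4/4 + theta**3/3 - 1.
Check: d/dtheta[-3*theta**5/20 - theta**4/4 + theta**3/3 - 1] = -3*theta**4/4 - theta**3 + theta**2 = G'(theta).

G(theta) = -3*theta**5/20 - theta**4/4 + theta**3/3 - 1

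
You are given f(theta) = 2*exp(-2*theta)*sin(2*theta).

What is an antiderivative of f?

An antiderivative is F(theta) = -exp(-2*theta)*sin(2*theta)/2 - exp(-2*theta)*cos(2*theta)/2.

Recover f(theta) by differentiating a candidate F(theta); any mismatch rules it out.
Check: d/dtheta[-exp(-2*theta)*sin(2*theta)/2 - exp(-2*theta)*cos(2*theta)/2] = 2*exp(-2*theta)*sin(2*theta) = f(theta).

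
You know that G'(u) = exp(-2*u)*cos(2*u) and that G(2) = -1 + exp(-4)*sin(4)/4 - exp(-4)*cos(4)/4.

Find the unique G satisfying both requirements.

Differentiate the proposed G(u) back; it has to land on the given G'(u).
A general antiderivative is exp(-2*u)*sin(2*u)/4 - exp(-2*u)*cos(2*u)/4 + C.
The condition gives C = -1 + exp(-4)*sin(4)/4 - exp(-4)*cos(4)/4 - (exp(-4)*sin(4)/4 - exp(-4)*cos(4)/4) = -1.
So G(u) = -(4*exp(2*u) - sin(2*u) + cos(2*u))*exp(-2*u)/4.
Check: d/du[-(4*exp(2*u) - sin(2*u) + cos(2*u))*exp(-2*u)/4] = exp(-2*u)*cos(2*u) = G'(u).

G(u) = -(4*exp(2*u) - sin(2*u) + cos(2*u))*exp(-2*u)/4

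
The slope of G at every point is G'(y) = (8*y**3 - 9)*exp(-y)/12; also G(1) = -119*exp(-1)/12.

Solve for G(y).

G'(y) has the shape u'v + uv' for u = -2*y**3/3 - 2*y**2 - 4*y - 13/4 and v = exp(-y) — it is the derivative of the product u*v.
A general antiderivative is (-8*y**3 - 24*y**2 - 48*y - 39)*exp(-y)/12 + C.
The condition gives C = -119*exp(-1)/12 - (-119*exp(-1)/12) = 0.
So G(y) = (-8*y**3 - 24*y**2 - 48*y - 39)*exp(-y)/12.
Check: d/dy[(-8*y**3 - 24*y**2 - 48*y - 39)*exp(-y)/12] = (8*y**3 - 9)*exp(-y)/12 = G'(y).

G(y) = (-8*y**3 - 24*y**2 - 48*y - 39)*exp(-y)/12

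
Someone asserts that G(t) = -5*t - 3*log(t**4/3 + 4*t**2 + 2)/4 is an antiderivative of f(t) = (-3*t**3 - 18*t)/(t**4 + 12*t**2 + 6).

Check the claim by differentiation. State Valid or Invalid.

Invalid: d/dt[G] - f = -5, which is not 0.

d/dt[G] = (-5*t**4 - 3*t**3 - 60*t**2 - 18*t - 30)/(t**4 + 12*t**2 + 6)
d/dt[G] - f(t) = -5 != 0.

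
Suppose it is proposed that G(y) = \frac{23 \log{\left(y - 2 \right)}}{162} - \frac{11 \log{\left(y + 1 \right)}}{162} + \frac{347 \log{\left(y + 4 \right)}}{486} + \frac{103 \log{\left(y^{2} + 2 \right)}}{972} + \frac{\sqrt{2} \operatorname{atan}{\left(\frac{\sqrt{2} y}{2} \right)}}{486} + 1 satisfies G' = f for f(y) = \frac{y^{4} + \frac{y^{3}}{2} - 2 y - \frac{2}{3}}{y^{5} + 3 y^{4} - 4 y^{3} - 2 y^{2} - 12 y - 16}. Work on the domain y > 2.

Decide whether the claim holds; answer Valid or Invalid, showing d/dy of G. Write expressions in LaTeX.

d/dy[G] = \frac{6 y^{4} + 3 y^{3} - 12 y - 4}{6 y^{5} + 18 y^{4} - 24 y^{3} - 12 y^{2} - 72 y - 96}
This equals f(y) exactly, so the claim holds.

Valid. The derivative of G reproduces f.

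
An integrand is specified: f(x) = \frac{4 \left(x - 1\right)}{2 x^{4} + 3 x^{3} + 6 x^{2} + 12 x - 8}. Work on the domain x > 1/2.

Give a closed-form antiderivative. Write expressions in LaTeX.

The denominator factors as \left(x + 2\right) \left(2 x - 1\right) \left(x^{2} + 4\right); partial fractions split f into directly integrable pieces: - \frac{7 x - 22}{34 \left(x^{2} + 4\right)} - \frac{16}{85 \left(2 x - 1\right)} + \frac{3}{10 \left(x + 2\right)}.
Check: d/dx[- \frac{8 \log{\left(x - \frac{1}{2} \right)}}{85} + \frac{3 \log{\left(x + 2 \right)}}{10} - \frac{7 \log{\left(x^{2} + 4 \right)}}{68} + \frac{11 \operatorname{atan}{\left(\frac{x}{2} \right)}}{34}] = \frac{4 x - 4}{2 x^{4} + 3 x^{3} + 6 x^{2} + 12 x - 8}, which equals f(x).

An antiderivative is F(x) = - \frac{8 \log{\left(x - \frac{1}{2} \right)}}{85} + \frac{3 \log{\left(x + 2 \right)}}{10} - \frac{7 \log{\left(x^{2} + 4 \right)}}{68} + \frac{11 \operatorname{atan}{\left(\frac{x}{2} \right)}}{34}.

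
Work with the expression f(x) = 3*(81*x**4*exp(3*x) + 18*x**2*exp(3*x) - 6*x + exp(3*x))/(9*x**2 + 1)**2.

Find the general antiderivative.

Check any antiderivative F(x) by computing F'(x) and comparing it with f(x).
Check: d/dx[exp(3*x) + 1/(9*x**2 + 1)] = (243*x**4*exp(3*x) + 54*x**2*exp(3*x) - 18*x + 3*exp(3*x))/(81*x**4 + 18*x**2 + 1), which equals f(x).

F(x) = exp(3*x) + 1/(9*x**2 + 1) + C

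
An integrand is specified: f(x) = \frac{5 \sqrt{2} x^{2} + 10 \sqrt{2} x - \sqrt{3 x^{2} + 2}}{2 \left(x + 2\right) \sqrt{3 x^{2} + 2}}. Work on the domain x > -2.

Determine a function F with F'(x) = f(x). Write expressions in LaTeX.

A first test for any F(x): its x-derivative must equal f(x) identically.
Check: d/dx[\frac{5 \sqrt{\frac{3 x^{2}}{2} + 1}}{3} - \frac{\log{\left(x + 2 \right)}}{2}] = \frac{5 \sqrt{2} x^{2} + 10 \sqrt{2} x - \sqrt{3 x^{2} + 2}}{2 x \sqrt{3 x^{2} + 2} + 4 \sqrt{3 x^{2} + 2}}, which equals f(x).

An antiderivative is F(x) = \frac{5 \sqrt{\frac{3 x^{2}}{2} + 1}}{3} - \frac{\log{\left(x + 2 \right)}}{2}.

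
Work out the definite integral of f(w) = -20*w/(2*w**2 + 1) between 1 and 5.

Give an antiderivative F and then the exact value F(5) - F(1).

The substitution u = 4*w**2 + 2 works: f is exactly (dF/du)*(du/dw) for that inner function.
F(w) = -5*log(4*w**2 + 2) is an antiderivative of f.
Check: d/dw[-5*log(4*w**2 + 2)] = -20*w/(2*w**2 + 1) = f(w).
F(5) = -5*log(102); F(1) = -5*log(6).
Integral = F(5) - F(1) = -5*log(102) + 5*log(6).

Antiderivative: F(w) = -5*log(4*w**2 + 2); value = -5*log(102) + 5*log(6)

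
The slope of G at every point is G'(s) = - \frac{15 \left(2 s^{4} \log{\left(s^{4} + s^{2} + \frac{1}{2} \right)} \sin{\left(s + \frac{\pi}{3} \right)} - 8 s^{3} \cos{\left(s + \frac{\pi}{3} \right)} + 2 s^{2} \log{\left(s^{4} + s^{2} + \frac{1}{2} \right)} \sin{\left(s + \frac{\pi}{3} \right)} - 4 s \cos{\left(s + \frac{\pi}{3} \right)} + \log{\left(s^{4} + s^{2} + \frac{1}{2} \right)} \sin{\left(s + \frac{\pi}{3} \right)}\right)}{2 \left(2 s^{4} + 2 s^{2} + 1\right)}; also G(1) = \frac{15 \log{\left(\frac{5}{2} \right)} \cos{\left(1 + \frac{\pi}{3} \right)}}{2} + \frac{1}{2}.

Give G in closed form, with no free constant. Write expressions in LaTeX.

Recognize the product-rule pattern: G'(s) = u'v + uv' with u = \frac{15 \cos{\left(s + \frac{\pi}{3} \right)}}{2}, v = \log{\left(s^{4} + s^{2} + \frac{1}{2} \right)}, so integration by parts undoes it.
A general antiderivative is \frac{15 \log{\left(s^{4} + s^{2} + \frac{1}{2} \right)} \cos{\left(s + \frac{\pi}{3} \right)}}{2} + C.
The condition gives C = \frac{15 \log{\left(\frac{5}{2} \right)} \cos{\left(1 + \frac{\pi}{3} \right)}}{2} + \frac{1}{2} - (\frac{15 \log{\left(\frac{5}{2} \right)} \cos{\left(1 + \frac{\pi}{3} \right)}}{2}) = \frac{1}{2}.
So G(s) = \frac{15 \log{\left(s^{4} + s^{2} + \frac{1}{2} \right)} \cos{\left(s + \frac{\pi}{3} \right)}}{2} + \frac{1}{2}.
Check: d/ds[\frac{15 \log{\left(s^{4} + s^{2} + \frac{1}{2} \right)} \cos{\left(s + \frac{\pi}{3} \right)}}{2} + \frac{1}{2}] = \frac{- 30 s^{4} \log{\left(s^{4} + s^{2} + \frac{1}{2} \right)} \sin{\left(s + \frac{\pi}{3} \right)} + 120 s^{3} \cos{\left(s + \frac{\pi}{3} \right)} - 30 s^{2} \log{\left(s^{4} + s^{2} + \frac{1}{2} \right)} \sin{\left(s + \frac{\pi}{3} \right)} + 60 s \cos{\left(s + \frac{\pi}{3} \right)} - 15 \log{\left(s^{4} + s^{2} + \frac{1}{2} \right)} \sin{\left(s + \frac{\pi}{3} \right)}}{4 s^{4} + 4 s^{2} + 2}, which equals G'(s).

G(s) = \frac{15 \log{\left(s^{4} + s^{2} + \frac{1}{2} \right)} \cos{\left(s + \frac{\pi}{3} \right)}}{2} + \frac{1}{2}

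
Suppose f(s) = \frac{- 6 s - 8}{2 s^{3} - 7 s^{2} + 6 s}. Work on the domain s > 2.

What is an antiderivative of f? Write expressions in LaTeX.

The denominator factors as s \left(s - 2\right) \left(2 s - 3\right); partial fractions split f into directly integrable pieces: \frac{68}{3 \left(2 s - 3\right)} - \frac{10}{s - 2} - \frac{4}{3 s}.
Check: d/ds[- \frac{4 \log{\left(s \right)}}{3} - 10 \log{\left(s - 2 \right)} + \frac{34 \log{\left(s - \frac{3}{2} \right)}}{3}] = \frac{- 6 s - 8}{2 s^{3} - 7 s^{2} + 6 s} = f(s).

An antiderivative is F(s) = - \frac{4 \log{\left(s \right)}}{3} - 10 \log{\left(s - 2 \right)} + \frac{34 \log{\left(s - \frac{3}{2} \right)}}{3}.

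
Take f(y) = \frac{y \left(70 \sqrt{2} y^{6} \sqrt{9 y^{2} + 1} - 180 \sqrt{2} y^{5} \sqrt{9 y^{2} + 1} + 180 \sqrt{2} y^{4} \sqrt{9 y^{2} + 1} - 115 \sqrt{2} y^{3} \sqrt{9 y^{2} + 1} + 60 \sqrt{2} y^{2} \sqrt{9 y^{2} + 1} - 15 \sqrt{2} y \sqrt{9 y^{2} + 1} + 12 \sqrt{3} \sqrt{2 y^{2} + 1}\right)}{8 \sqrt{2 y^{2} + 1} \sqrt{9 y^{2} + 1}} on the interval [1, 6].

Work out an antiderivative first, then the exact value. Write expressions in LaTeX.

Antiderivative: F(y) = - \frac{5 \left(- y^{2} + y\right)^{3} \sqrt{4 y^{2} + 2}}{8} + \frac{\sqrt{3 y^{2} + \frac{1}{3}}}{2}; value = - \frac{\sqrt{30}}{6} + \frac{5 \sqrt{39}}{6} + 16875 \sqrt{146}

For F(y) to be correct the identity F'(y) - f(y) = 0 must hold.
F(y) = - \frac{5 \left(- y^{2} + y\right)^{3} \sqrt{4 y^{2} + 2}}{8} + \frac{\sqrt{3 y^{2} + \frac{1}{3}}}{2} is an antiderivative of f.
Check: d/dy[- \frac{5 \left(- y^{2} + y\right)^{3} \sqrt{4 y^{2} + 2}}{8} + \frac{\sqrt{3 y^{2} + \frac{1}{3}}}{2}] = \frac{70 \sqrt{2} y^{7} \sqrt{9 y^{2} + 1} - 180 \sqrt{2} y^{6} \sqrt{9 y^{2} + 1} + 180 \sqrt{2} y^{5} \sqrt{9 y^{2} + 1} - 115 \sqrt{2} y^{4} \sqrt{9 y^{2} + 1} + 60 \sqrt{2} y^{3} \sqrt{9 y^{2} + 1} - 15 \sqrt{2} y^{2} \sqrt{9 y^{2} + 1} + 12 \sqrt{3} y \sqrt{2 y^{2} + 1}}{8 \sqrt{2 y^{2} + 1} \sqrt{9 y^{2} + 1}}, which equals f(y).
F(6) = \frac{5 \sqrt{39}}{6} + 16875 \sqrt{146}; F(1) = \frac{\sqrt{30}}{6}.
Integral = F(6) - F(1) = - \frac{\sqrt{30}}{6} + \frac{5 \sqrt{39}}{6} + 16875 \sqrt{146}.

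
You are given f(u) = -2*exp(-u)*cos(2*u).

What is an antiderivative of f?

Any candidate F(u) must reproduce f(u) exactly when differentiated.
Check: d/du[-4*exp(-u)*sin(2*u)/5 + 2*exp(-u)*cos(2*u)/5] = -2*exp(-u)*cos(2*u) = f(u).

An antiderivative is F(u) = -4*exp(-u)*sin(2*u)/5 + 2*exp(-u)*cos(2*u)/5.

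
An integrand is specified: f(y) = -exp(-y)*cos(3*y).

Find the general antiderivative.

F(y) = (-3*sin(3*y) + cos(3*y))*exp(-y)/10 + C

Any candidate F(y) must reproduce f(y) exactly when differentiated.
Check: d/dy[(-3*sin(3*y) + cos(3*y))*exp(-y)/10] = -exp(-y)*cos(3*y) = f(y).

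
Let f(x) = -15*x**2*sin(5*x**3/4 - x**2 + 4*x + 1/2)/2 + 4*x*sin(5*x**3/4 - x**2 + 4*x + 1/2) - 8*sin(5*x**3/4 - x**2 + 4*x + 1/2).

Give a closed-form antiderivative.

An antiderivative is F(x) = 2*cos(5*x**3/4 - x**2 + 4*x + 1/2).

The substitution u = 5*x**3/4 - x**2 + 4*x + 1/2 works: f is exactly (dF/du)*(du/dx) for that inner function.
Check: d/dx[2*cos(5*x**3/4 - x**2 + 4*x + 1/2)] = -15*x**2*sin(5*x**3/4 - x**2 + 4*x + 1/2)/2 + 4*x*sin(5*x**3/4 - x**2 + 4*x + 1/2) - 8*sin(5*x**3/4 - x**2 + 4*x + 1/2) = f(x).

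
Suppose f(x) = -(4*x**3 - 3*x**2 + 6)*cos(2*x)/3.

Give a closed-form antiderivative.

An antiderivative is F(x) = -2*x**3*sin(2*x)/3 + x**2*sin(2*x)/2 - x**2*cos(2*x) + x*sin(2*x) + x*cos(2*x)/2 - 5*sin(2*x)/4 + cos(2*x)/2.

A candidate is checked by its d/dx: the result must match f(x).
Check: d/dx[-2*x**3*sin(2*x)/3 + x**2*sin(2*x)/2 - x**2*cos(2*x) + x*sin(2*x) + x*cos(2*x)/2 - 5*sin(2*x)/4 + cos(2*x)/2] = -4*x**3*cos(2*x)/3 + x**2*cos(2*x) - 2*cos(2*x), which equals f(x).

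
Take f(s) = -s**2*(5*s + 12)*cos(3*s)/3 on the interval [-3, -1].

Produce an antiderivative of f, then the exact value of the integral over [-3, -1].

Whatever form F(s) takes, F'(s) = f(s) is non-negotiable.
F(s) = -(45*s**3*sin(3*s) + 108*s**2*sin(3*s) + 45*s**2*cos(3*s) - 30*s*sin(3*s) + 72*s*cos(3*s) - 24*sin(3*s) - 10*cos(3*s))/81 is an antiderivative of f.
Check: d/ds[-(45*s**3*sin(3*s) + 108*s**2*sin(3*s) + 45*s**2*cos(3*s) - 30*s*sin(3*s) + 72*s*cos(3*s) - 24*sin(3*s) - 10*cos(3*s))/81] = -5*s**3*cos(3*s)/3 - 4*s**2*cos(3*s), which equals f(s).
F(-1) = 37*cos(3)/81 + 23*sin(3)/27; F(-3) = -59*sin(9)/27 - 179*cos(9)/81.
Integral = F(-1) - F(-3) = 179*cos(9)/81 + 37*cos(3)/81 + 23*sin(3)/27 + 59*sin(9)/27.

Antiderivative: F(s) = -(45*s**3*sin(3*s) + 108*s**2*sin(3*s) + 45*s**2*cos(3*s) - 30*s*sin(3*s) + 72*s*cos(3*s) - 24*sin(3*s) - 10*cos(3*s))/81; value = 179*cos(9)/81 + 37*cos(3)/81 + 23*sin(3)/27 + 59*sin(9)/27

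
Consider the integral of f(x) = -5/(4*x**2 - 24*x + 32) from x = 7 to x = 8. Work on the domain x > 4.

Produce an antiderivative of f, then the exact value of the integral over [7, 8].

Antiderivative: F(x) = -5*log(x - 4)/8 + 5*log(x - 2)/8; value = -5*log(5)/8 - 5*log(4)/8 + 5*log(3)/8 + 5*log(6)/8

Factor the denominator (4*(x - 4)*(x - 2)) and decompose: f = 5/(8*(x - 2)) - 5/(8*(x - 4)); each piece integrates to a log, atan, or power term.
F(x) = -5*log(x - 4)/8 + 5*log(x - 2)/8 is an antiderivative of f.
Check: d/dx[-5*log(x - 4)/8 + 5*log(x - 2)/8] = -5/(4*x**2 - 24*x + 32) = f(x).
F(8) = -5*log(4)/8 + 5*log(6)/8; F(7) = -5*log(3)/8 + 5*log(5)/8.
Integral = F(8) - F(7) = -5*log(5)/8 - 5*log(4)/8 + 5*log(3)/8 + 5*log(6)/8.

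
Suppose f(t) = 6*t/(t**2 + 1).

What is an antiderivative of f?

f matches the chain-rule pattern g'(h)*h' with inner function h(t) = 3*t**2 + 3; substituting u = h(t) collapses the integral.
Check: d/dt[3*log(3*t**2 + 3)] = 6*t/(t**2 + 1) = f(t).

An antiderivative is F(t) = 3*log(3*t**2 + 3).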